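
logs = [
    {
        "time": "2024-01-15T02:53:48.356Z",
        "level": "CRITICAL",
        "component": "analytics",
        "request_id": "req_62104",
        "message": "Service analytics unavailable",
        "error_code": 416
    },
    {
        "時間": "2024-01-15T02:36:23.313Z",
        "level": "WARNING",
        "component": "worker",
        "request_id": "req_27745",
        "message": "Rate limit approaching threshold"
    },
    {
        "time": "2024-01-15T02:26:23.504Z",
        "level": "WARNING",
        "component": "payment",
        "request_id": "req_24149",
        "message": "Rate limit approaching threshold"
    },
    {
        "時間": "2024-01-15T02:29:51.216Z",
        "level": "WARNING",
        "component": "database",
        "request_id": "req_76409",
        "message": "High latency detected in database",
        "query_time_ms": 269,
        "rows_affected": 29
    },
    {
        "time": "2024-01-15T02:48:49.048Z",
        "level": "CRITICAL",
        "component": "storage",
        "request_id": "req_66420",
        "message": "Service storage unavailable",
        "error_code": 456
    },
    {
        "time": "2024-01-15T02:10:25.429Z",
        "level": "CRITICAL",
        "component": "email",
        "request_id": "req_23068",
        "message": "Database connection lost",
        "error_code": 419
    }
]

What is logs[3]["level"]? "WARNING"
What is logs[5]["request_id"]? "req_23068"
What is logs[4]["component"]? "storage"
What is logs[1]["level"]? "WARNING"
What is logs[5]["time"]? "2024-01-15T02:10:25.429Z"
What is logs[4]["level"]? "CRITICAL"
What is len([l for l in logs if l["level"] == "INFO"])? 0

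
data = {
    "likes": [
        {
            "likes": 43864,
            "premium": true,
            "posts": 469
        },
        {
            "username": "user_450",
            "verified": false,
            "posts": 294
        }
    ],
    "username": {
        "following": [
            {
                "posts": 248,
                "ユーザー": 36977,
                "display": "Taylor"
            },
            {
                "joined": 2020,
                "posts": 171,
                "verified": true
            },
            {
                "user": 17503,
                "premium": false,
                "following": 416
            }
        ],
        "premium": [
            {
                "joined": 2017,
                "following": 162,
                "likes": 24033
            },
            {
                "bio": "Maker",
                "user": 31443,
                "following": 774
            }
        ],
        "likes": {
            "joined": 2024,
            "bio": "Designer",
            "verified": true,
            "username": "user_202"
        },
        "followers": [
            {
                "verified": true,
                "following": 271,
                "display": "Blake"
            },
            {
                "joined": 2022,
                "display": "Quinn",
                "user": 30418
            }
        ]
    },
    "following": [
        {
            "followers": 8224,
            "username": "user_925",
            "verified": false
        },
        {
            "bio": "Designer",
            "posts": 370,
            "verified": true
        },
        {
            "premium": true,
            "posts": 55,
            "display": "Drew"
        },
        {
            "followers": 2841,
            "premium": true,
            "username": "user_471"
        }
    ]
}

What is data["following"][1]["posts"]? 370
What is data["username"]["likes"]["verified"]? True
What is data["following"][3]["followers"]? 2841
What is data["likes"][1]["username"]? "user_450"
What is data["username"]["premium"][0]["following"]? 162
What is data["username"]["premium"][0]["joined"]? 2017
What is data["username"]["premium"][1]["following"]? 774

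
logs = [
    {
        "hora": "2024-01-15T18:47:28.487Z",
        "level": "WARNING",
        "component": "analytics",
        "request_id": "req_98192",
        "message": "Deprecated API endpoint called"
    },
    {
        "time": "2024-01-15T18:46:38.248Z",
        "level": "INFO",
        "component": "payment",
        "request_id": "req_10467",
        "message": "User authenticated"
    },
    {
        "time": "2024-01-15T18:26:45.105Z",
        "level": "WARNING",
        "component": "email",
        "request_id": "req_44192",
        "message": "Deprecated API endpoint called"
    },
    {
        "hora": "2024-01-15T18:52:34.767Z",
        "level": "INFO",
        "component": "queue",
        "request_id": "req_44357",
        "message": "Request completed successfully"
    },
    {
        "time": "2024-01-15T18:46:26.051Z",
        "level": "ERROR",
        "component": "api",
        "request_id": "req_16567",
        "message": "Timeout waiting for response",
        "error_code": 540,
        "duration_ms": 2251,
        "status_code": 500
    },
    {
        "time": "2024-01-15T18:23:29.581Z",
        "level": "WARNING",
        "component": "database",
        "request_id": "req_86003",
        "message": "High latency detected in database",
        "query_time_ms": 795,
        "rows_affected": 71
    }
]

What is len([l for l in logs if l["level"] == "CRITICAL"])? 0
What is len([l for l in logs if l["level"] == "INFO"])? 2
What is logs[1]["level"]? "INFO"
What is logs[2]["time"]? "2024-01-15T18:26:45.105Z"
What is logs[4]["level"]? "ERROR"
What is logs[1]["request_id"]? "req_10467"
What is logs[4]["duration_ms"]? 2251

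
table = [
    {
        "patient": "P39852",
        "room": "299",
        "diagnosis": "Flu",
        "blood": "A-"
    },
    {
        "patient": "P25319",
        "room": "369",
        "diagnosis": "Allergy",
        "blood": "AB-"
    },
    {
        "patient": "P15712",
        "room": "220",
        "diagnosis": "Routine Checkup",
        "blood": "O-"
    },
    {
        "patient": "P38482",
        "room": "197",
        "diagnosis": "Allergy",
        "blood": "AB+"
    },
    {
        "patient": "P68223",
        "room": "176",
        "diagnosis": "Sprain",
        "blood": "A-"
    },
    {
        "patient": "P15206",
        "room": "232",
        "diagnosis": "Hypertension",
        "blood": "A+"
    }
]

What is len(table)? 6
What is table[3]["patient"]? "P38482"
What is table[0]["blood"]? "A-"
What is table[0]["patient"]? "P39852"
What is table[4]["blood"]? "A-"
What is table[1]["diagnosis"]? "Allergy"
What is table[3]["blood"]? "AB+"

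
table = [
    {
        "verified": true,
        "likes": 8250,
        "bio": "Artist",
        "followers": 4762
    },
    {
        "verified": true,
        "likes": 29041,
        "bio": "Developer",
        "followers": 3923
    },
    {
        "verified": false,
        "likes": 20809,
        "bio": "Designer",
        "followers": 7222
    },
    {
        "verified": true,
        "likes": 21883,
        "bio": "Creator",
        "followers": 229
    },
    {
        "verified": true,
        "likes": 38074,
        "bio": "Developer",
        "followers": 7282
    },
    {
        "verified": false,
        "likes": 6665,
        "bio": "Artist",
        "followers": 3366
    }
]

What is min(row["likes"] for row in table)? 6665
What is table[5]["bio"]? "Artist"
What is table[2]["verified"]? False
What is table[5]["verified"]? False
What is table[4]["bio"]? "Developer"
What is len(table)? 6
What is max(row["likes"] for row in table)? 38074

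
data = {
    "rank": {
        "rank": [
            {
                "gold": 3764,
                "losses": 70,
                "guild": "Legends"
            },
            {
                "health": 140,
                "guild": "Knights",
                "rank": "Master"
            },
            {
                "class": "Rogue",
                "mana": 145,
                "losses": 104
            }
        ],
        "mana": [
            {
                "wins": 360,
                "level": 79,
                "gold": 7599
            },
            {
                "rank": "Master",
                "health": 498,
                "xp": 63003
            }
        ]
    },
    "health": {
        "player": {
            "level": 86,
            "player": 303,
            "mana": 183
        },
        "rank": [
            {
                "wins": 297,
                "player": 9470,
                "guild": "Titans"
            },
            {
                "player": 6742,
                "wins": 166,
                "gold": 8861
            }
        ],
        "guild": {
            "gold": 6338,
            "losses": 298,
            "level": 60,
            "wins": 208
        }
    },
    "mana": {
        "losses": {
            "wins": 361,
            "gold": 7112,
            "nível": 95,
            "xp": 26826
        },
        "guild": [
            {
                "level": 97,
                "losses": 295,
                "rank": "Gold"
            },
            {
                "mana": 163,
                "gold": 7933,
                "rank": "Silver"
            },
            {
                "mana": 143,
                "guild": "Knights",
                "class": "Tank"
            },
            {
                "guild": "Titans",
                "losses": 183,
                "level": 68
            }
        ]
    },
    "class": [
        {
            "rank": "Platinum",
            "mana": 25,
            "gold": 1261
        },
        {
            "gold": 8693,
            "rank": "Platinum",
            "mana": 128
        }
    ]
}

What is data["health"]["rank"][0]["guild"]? "Titans"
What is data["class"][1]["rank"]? "Platinum"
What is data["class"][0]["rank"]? "Platinum"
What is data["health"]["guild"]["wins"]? 208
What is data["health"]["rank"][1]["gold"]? 8861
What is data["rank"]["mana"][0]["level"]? 79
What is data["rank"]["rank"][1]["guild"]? "Knights"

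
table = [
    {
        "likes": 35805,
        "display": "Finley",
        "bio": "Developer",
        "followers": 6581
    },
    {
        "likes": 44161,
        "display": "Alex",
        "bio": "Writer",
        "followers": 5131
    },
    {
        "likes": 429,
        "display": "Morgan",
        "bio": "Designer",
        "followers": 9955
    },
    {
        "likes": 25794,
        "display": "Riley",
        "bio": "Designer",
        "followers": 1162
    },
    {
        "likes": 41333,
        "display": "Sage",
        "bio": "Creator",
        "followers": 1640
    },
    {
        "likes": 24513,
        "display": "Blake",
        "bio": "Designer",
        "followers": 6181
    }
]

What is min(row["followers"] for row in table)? 1162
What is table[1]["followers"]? 5131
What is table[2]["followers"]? 9955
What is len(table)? 6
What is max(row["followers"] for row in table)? 9955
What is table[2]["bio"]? "Designer"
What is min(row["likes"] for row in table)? 429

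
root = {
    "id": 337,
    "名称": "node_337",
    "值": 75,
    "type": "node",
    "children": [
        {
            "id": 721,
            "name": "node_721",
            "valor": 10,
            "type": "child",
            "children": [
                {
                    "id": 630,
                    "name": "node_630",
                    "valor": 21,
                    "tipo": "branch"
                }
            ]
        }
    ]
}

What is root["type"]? "node"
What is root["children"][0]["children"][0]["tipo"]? "branch"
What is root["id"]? 337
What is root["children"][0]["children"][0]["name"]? "node_630"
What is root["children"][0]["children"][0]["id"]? 630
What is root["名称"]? "node_337"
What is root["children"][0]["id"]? 721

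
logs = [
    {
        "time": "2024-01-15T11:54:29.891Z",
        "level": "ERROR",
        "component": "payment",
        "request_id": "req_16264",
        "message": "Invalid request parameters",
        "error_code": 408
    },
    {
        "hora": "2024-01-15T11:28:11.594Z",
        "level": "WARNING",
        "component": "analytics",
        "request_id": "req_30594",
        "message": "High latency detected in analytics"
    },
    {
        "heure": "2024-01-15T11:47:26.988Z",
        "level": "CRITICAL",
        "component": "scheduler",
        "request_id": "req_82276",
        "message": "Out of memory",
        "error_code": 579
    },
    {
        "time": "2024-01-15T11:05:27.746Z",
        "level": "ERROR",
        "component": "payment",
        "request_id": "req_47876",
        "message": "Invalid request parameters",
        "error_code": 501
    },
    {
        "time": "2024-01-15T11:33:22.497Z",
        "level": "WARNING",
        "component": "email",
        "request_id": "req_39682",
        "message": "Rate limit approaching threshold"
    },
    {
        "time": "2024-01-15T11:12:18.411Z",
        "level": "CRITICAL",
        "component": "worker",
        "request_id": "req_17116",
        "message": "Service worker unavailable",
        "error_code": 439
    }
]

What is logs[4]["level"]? "WARNING"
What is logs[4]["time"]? "2024-01-15T11:33:22.497Z"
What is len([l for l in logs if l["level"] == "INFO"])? 0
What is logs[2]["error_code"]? 579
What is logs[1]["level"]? "WARNING"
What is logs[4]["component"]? "email"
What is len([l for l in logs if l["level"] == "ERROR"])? 2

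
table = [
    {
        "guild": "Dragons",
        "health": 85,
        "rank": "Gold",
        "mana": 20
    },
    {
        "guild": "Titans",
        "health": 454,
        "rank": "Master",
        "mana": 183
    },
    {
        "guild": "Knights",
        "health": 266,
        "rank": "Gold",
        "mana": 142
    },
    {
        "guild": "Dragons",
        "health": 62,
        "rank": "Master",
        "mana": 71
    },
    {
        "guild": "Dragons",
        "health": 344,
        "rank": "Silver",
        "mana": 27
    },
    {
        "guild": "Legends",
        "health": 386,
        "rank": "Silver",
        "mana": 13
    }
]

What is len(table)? 6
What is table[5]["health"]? 386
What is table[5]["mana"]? 13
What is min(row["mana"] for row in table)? 13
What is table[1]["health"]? 454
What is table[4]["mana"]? 27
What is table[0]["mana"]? 20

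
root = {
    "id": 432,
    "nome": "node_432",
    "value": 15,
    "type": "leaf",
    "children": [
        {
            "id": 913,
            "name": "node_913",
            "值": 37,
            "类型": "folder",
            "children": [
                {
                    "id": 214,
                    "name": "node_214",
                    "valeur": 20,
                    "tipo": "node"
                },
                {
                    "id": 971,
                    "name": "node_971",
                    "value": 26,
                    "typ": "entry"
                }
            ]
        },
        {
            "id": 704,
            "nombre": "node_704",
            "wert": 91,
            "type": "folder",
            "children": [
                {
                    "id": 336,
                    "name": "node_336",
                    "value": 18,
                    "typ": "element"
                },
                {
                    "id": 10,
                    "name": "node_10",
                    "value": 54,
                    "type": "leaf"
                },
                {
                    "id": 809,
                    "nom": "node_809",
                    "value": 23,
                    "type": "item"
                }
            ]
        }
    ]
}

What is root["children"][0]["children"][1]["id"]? 971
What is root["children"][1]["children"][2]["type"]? "item"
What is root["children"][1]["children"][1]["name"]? "node_10"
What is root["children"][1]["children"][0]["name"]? "node_336"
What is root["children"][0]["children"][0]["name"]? "node_214"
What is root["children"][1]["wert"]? 91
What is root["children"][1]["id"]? 704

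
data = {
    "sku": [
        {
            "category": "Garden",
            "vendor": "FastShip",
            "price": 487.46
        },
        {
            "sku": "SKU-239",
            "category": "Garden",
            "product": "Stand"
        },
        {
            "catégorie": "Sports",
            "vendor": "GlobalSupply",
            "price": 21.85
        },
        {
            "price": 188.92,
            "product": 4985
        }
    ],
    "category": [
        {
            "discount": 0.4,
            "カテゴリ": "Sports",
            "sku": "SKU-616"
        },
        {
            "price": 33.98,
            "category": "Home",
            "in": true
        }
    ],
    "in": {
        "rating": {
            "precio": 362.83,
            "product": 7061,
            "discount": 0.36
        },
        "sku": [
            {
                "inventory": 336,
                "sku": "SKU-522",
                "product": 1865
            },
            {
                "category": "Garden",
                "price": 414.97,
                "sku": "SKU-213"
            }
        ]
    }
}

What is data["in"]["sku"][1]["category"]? "Garden"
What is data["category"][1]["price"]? 33.98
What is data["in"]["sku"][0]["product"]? 1865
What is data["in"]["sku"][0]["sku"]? "SKU-522"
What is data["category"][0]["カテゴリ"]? "Sports"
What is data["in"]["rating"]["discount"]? 0.36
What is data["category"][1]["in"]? True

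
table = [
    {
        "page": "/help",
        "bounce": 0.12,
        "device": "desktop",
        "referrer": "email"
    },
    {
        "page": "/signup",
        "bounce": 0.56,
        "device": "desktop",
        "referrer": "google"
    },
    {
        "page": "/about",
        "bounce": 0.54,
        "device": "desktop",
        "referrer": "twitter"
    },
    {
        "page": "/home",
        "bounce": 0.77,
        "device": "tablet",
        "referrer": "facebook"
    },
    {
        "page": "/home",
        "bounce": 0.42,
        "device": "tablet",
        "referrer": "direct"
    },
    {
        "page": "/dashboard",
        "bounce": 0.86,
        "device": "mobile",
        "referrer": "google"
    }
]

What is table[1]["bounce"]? 0.56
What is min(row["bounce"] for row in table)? 0.12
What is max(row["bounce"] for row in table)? 0.86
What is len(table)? 6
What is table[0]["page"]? "/help"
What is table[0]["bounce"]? 0.12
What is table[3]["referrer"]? "facebook"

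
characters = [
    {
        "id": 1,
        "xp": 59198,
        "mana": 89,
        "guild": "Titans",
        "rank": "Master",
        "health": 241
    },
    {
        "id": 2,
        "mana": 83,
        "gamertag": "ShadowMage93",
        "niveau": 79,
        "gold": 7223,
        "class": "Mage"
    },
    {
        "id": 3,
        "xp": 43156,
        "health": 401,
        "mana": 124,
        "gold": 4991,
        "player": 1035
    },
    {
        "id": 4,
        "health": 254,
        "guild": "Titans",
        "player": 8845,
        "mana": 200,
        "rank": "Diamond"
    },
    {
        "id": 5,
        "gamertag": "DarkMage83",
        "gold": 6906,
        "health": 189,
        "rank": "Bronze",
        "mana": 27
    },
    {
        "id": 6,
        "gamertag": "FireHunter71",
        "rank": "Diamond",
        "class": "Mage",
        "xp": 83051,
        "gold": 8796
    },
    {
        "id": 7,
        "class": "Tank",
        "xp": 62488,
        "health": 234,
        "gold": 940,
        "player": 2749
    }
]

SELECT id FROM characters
[1, 2, 3, 4, 5, 6, 7]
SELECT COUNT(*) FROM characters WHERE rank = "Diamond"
2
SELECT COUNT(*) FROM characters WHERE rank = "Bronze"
1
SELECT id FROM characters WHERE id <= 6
[1, 2, 3, 4, 5, 6]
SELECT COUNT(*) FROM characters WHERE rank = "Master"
1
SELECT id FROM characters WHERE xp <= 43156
[3]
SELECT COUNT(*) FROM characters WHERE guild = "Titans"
2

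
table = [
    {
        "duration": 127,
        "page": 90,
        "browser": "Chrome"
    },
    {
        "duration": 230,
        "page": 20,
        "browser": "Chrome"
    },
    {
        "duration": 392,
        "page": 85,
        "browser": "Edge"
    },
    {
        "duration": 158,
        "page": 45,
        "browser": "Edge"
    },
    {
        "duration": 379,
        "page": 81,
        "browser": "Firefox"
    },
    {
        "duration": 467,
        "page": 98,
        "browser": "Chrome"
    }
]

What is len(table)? 6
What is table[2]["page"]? 85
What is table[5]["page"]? 98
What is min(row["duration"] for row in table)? 127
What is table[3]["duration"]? 158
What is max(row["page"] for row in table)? 98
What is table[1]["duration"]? 230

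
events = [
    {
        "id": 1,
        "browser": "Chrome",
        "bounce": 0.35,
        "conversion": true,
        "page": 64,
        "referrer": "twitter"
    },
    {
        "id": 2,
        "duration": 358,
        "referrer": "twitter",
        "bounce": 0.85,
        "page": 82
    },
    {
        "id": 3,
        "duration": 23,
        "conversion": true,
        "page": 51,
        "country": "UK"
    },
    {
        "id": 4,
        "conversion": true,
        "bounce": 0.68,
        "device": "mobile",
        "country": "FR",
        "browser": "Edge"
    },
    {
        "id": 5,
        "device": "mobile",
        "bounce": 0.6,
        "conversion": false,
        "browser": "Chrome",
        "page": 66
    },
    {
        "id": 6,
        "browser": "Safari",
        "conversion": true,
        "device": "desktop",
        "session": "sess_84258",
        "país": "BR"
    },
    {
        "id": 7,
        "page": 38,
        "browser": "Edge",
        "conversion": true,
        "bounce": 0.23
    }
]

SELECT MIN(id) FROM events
1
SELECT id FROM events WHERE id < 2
[1]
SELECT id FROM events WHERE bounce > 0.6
[2, 4]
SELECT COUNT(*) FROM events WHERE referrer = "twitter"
2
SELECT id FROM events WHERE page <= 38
[7]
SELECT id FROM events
[1, 2, 3, 4, 5, 6, 7]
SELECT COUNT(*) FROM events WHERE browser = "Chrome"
2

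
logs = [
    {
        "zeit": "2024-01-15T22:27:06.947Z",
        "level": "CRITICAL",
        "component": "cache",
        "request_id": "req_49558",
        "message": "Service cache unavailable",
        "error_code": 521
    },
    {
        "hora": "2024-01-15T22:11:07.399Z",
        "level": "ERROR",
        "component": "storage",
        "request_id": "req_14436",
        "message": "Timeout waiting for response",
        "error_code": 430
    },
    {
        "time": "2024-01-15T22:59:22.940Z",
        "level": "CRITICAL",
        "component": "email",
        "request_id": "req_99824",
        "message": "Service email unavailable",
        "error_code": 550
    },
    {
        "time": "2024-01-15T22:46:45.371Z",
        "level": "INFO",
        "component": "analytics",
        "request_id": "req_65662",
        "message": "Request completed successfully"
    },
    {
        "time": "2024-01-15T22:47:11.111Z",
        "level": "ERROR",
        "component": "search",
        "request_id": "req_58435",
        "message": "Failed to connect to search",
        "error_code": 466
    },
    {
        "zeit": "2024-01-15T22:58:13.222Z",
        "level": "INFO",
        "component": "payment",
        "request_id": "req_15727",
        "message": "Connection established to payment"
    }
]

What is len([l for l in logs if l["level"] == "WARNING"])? 0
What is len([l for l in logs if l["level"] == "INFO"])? 2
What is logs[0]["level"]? "CRITICAL"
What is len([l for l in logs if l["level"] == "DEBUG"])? 0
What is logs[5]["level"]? "INFO"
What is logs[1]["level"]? "ERROR"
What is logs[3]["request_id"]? "req_65662"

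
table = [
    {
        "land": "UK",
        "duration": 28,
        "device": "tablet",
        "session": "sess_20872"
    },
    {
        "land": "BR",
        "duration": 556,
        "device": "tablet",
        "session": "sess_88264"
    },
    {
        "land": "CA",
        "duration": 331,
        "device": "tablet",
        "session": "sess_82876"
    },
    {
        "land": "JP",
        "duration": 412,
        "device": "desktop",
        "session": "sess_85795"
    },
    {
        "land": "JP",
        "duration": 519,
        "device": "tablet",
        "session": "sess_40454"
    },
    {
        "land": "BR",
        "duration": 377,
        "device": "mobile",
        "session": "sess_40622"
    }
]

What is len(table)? 6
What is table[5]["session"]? "sess_40622"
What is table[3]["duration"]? 412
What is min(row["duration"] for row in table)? 28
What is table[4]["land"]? "JP"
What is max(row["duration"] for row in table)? 556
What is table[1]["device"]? "tablet"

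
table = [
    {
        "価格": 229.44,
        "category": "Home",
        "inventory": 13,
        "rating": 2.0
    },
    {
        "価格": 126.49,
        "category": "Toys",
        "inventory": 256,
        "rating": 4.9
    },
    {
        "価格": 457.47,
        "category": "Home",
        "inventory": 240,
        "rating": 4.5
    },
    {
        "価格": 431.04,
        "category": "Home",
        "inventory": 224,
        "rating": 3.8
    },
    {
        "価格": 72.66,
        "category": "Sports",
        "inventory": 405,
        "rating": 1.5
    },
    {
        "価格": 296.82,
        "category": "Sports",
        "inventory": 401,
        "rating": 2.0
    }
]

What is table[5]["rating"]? 2.0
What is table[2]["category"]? "Home"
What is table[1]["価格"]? 126.49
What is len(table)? 6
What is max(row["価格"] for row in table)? 457.47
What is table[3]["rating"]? 3.8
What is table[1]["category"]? "Toys"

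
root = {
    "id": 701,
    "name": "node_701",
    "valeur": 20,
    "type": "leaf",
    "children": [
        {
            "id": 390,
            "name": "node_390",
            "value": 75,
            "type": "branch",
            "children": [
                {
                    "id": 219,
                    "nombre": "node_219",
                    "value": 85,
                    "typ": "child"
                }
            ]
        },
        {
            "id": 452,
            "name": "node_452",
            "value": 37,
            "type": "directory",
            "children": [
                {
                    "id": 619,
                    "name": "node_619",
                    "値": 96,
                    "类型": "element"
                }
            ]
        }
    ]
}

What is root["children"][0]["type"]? "branch"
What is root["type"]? "leaf"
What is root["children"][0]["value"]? 75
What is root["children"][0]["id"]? 390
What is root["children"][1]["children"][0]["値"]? 96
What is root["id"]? 701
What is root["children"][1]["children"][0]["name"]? "node_619"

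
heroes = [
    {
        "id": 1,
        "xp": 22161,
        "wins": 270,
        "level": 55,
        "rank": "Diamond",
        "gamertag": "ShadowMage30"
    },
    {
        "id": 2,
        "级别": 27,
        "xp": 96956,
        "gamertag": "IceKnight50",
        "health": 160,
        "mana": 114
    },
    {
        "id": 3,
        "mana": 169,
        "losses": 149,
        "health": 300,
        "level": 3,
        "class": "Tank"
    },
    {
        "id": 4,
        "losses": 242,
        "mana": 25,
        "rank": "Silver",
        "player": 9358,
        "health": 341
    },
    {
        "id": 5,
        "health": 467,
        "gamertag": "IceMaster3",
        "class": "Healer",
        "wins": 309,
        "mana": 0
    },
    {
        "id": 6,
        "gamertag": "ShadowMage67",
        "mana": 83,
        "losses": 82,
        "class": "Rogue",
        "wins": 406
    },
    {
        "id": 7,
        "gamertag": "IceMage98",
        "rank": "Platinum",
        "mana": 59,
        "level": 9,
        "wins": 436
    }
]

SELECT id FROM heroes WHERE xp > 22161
[2]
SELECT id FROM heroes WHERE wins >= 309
[5, 6, 7]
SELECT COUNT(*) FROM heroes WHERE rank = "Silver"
1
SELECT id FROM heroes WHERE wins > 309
[6, 7]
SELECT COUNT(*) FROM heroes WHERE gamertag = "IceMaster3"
1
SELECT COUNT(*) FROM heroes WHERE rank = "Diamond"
1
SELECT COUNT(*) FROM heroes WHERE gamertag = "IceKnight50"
1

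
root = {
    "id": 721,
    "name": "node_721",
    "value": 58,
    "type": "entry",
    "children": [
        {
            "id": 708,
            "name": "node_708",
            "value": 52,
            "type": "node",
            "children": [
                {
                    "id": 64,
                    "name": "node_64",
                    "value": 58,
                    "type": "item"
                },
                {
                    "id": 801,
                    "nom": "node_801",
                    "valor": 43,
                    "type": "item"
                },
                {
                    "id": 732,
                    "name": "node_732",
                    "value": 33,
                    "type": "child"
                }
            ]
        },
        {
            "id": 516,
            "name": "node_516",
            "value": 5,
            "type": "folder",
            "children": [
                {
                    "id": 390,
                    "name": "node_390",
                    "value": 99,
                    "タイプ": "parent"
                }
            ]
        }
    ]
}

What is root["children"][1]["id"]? 516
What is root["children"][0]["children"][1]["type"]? "item"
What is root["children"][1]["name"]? "node_516"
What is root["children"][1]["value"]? 5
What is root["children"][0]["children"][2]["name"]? "node_732"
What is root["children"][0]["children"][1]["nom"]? "node_801"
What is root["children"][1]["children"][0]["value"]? 99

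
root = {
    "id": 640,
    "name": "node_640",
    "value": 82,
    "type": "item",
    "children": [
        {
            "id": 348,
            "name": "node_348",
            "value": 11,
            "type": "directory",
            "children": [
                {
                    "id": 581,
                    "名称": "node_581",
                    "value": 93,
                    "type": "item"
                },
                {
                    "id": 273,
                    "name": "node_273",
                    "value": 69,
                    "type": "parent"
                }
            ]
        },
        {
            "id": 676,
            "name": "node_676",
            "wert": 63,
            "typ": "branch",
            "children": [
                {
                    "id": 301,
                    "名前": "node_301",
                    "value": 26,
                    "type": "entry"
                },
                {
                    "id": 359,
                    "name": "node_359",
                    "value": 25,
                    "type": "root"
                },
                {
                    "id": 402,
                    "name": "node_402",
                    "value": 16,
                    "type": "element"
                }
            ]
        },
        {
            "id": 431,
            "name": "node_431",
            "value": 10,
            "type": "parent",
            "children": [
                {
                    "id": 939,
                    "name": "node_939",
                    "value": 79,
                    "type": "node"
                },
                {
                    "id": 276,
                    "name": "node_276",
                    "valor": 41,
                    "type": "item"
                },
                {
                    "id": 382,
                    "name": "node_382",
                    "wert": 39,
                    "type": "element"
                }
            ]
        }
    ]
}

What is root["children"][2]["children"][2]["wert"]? 39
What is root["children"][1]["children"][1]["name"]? "node_359"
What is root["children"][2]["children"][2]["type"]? "element"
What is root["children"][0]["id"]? 348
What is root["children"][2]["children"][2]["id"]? 382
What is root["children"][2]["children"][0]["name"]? "node_939"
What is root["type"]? "item"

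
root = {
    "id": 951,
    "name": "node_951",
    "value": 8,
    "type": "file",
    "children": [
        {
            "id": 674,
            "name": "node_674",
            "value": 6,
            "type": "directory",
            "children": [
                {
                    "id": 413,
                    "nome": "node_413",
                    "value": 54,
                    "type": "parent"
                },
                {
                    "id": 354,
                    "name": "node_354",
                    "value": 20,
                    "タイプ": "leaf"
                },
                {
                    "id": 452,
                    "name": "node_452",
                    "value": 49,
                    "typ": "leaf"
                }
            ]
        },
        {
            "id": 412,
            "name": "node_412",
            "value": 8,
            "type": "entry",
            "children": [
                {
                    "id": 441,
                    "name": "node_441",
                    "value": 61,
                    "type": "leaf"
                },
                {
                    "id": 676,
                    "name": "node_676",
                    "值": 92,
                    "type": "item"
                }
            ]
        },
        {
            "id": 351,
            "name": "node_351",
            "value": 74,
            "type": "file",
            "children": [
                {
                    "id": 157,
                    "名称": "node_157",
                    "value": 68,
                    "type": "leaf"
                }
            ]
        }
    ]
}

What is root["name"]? "node_951"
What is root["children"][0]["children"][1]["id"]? 354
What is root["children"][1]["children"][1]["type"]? "item"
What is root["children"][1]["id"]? 412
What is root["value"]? 8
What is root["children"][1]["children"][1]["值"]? 92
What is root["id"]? 951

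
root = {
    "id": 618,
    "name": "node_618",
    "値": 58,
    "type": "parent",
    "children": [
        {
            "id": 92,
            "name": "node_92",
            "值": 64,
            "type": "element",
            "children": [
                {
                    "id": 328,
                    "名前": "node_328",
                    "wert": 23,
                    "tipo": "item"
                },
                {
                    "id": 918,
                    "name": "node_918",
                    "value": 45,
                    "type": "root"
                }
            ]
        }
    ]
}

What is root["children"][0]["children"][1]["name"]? "node_918"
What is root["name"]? "node_618"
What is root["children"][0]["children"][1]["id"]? 918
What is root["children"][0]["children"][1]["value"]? 45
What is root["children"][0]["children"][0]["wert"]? 23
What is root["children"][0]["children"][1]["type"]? "root"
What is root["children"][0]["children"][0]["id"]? 328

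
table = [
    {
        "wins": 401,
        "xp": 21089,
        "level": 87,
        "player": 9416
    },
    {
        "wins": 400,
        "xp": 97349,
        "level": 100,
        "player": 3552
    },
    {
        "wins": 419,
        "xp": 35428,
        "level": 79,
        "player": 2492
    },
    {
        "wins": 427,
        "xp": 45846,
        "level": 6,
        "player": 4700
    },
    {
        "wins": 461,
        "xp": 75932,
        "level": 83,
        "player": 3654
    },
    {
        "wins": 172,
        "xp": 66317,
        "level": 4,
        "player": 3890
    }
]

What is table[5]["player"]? 3890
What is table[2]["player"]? 2492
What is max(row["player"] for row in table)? 9416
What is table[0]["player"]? 9416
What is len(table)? 6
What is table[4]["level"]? 83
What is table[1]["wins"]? 400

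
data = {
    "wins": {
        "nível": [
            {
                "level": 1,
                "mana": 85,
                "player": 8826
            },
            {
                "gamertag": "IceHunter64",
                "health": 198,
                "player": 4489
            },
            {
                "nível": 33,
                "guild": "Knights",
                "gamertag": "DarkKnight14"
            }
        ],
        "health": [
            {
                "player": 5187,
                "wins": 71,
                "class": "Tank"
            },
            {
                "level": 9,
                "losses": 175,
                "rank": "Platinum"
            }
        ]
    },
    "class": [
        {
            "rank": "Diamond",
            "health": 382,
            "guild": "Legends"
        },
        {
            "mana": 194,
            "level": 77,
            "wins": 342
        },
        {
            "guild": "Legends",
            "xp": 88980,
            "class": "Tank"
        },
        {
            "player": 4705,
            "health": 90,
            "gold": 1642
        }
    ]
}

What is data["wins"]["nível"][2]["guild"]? "Knights"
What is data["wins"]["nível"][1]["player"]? 4489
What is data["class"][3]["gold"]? 1642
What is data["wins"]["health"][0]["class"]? "Tank"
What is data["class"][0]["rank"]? "Diamond"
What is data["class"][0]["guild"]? "Legends"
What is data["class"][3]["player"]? 4705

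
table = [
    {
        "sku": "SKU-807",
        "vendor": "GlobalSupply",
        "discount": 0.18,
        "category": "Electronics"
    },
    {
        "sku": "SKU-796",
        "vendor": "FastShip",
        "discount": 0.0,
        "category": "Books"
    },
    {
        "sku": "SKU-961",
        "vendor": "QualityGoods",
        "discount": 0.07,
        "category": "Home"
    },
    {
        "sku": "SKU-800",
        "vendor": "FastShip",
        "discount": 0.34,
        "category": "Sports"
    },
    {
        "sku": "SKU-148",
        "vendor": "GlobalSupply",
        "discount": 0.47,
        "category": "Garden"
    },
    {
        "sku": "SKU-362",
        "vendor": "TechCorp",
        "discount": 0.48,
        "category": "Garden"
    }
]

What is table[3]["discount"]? 0.34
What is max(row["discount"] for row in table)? 0.48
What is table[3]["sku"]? "SKU-800"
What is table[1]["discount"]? 0.0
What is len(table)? 6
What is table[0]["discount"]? 0.18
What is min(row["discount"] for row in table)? 0.0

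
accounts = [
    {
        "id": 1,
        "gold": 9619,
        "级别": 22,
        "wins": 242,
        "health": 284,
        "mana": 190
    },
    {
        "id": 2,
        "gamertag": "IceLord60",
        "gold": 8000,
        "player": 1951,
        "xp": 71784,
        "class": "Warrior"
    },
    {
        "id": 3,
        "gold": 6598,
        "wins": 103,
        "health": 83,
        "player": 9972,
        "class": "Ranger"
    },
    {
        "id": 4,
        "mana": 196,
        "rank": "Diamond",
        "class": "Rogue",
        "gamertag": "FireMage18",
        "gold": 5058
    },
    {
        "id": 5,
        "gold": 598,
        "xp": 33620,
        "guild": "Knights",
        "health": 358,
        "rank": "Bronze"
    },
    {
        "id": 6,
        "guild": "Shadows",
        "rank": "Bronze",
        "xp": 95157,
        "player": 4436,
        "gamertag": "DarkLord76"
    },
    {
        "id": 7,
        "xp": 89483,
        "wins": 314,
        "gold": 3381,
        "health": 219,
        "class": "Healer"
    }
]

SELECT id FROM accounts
[1, 2, 3, 4, 5, 6, 7]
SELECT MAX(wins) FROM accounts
314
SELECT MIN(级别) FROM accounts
22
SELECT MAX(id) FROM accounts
7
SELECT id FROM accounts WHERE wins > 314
[]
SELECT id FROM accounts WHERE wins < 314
[1, 3]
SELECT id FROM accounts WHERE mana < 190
[]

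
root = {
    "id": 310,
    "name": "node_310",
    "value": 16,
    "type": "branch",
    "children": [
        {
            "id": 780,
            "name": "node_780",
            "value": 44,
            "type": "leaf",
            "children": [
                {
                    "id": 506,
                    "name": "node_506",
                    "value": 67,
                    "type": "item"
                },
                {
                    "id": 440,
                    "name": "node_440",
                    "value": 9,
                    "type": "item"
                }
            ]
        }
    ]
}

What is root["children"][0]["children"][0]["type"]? "item"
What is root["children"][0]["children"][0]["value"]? 67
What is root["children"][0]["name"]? "node_780"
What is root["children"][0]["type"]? "leaf"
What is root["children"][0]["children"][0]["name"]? "node_506"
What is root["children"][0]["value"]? 44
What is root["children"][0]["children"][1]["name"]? "node_440"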